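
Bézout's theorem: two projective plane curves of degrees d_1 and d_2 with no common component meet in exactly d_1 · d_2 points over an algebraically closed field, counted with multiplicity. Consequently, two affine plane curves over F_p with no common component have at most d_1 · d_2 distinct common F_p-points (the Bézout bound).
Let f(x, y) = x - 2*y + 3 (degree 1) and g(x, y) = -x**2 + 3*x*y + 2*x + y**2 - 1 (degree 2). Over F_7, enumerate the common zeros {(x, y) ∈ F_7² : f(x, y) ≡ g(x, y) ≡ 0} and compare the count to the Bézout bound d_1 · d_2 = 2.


Common zeros: ∅; count = 0; Bézout bound = 2.

deg(f) = 1, deg(g) = 2, so Bézout bound = 2.
Scan x ∈ F_7. For each x, list the y ∈ F_7 with f(x, y) ≡ 0 and those with g(x, y) ≡ 0 (mod 7); the common zeros in that column are the intersection.
  x = 0: f ≡ 0 at y ∈ {5}; g ≡ 0 at y ∈ {1, 6}; common: ∅.
  x = 1: f ≡ 0 at y ∈ {2}; g ≡ 0 at y ∈ {0, 4}; common: ∅.
  x = 2: f ≡ 0 at y ∈ {6}; g ≡ 0 at y ∈ ∅; common: ∅.
  x = 3: f ≡ 0 at y ∈ {3}; g ≡ 0 at y ∈ ∅; common: ∅.
  x = 4: f ≡ 0 at y ∈ {0}; g ≡ 0 at y ∈ ∅; common: ∅.
  x = 5: f ≡ 0 at y ∈ {4}; g ≡ 0 at y ∈ {1, 5}; common: ∅.
  x = 6: f ≡ 0 at y ∈ {1}; g ≡ 0 at y ∈ {4, 6}; common: ∅.
Collecting: common zeros = ∅, so the count is 0.
Comparison with the Bézout bound: 0 ≤ 2 = deg(f)·deg(g), as expected for curves with no common component (the affine F_7-count falls short of the bound because intersections may lie at infinity, over extension fields, or carry multiplicity).


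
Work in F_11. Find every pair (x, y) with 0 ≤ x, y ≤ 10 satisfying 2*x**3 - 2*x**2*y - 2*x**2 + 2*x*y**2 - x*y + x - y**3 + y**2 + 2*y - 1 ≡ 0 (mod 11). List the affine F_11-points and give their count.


Affine F_11-points: {(1, 0), (1, 5), (1, 9), (4, 0), (4, 10), (5, 6), (6, 8), (7, 0), (7, 2), (8, 3), (8, 6), (8, 8), (9, 2)}; count = 13.

For each of the 121 pairs (x, y) ∈ F_11², evaluate f(x, y) mod 11. Record the zeros.
  x = 0: [0↦10, 1↦1, 2↦10, 3↦9, 4↦3, 5↦8, 6↦7, 7↦5, 8↦7, 9↦7, 10↦10]  zeros at y ∈ ∅
  x = 1: [0↦0, 1↦1, 2↦2, 3↦8, 4↦2, 5↦0, 6↦7, 7↦6, 8↦2, 9↦0, 10↦5]  zeros at y ∈ {0, 5, 9}
  x = 2: [0↦9, 1↦5, 2↦5, 3↦3, 4↦4, 5↦2, 6↦2, 7↦9, 8↦6, 9↦9, 10↦1]  zeros at y ∈ ∅
  x = 3: [0↦5, 1↦3, 2↦9, 3↦6, 4↦10, 5↦4, 6↦4, 7↦4, 8↦9, 9↦2, 10↦10]  zeros at y ∈ ∅
  x = 4: [0↦0, 1↦7, 2↦4, 3↦7, 4↦10, 5↦7, 6↦3, 7↦3, 8↦1, 9↦2, 10↦0]  zeros at y ∈ {0, 10}
  x = 5: [0↦6, 1↦7, 2↦2, 3↦7, 4↦5, 5↦1, 6↦0, 7↦7, 8↦5, 9↦10, 10↦5]  zeros at y ∈ {6}
  x = 6: [0↦2, 1↦4, 2↦4, 3↦7, 4↦7, 5↦9, 6↦7, 7↦6, 8↦0, 9↦5, 10↦4]  zeros at y ∈ {8}
  x = 7: [0↦0, 1↦10, 2↦0, 3↦8, 4↦6, 5↦10, 6↦3, 7↦1, 8↦9, 9↦10, 10↦9]  zeros at y ∈ {0, 2}
  x = 8: [0↦1, 1↦4, 2↦2, 3↦0, 4↦3, 5↦5, 6↦0, 7↦4, 8↦0, 9↦4, 10↦10]  zeros at y ∈ {3, 6, 8}
  x = 9: [0↦6, 1↦9, 2↦0, 3↦6, 4↦10, 5↦6, 6↦10, 7↦5, 8↦7, 9↦10, 10↦8]  zeros at y ∈ {2}
  x = 10: [0↦5, 1↦4, 2↦6, 3↦5, 4↦6, 5↦3, 6↦1, 7↦5, 8↦9, 9↦7, 10↦4]  zeros at y ∈ ∅
Collecting zeros: affine points = {(1, 0), (1, 5), (1, 9), (4, 0), (4, 10), (5, 6), (6, 8), (7, 0), (7, 2), (8, 3), (8, 6), (8, 8), (9, 2)}.
Total count |C(F_11)_aff| = 13.


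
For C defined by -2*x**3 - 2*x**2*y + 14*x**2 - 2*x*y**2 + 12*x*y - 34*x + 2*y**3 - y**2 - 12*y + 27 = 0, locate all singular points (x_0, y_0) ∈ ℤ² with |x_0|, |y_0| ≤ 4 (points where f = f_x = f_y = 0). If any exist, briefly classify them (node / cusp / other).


Singular points: {(2, 1)}; classification: cusp.

Compute partial derivatives:
  f_x = -6*x**2 - 4*x*y + 28*x - 2*y**2 + 12*y - 34.
  f_y = -2*x**2 - 4*x*y + 12*x + 6*y**2 - 2*y - 12.
Scan x_0 ∈ {−4, ..., 4}. For each x_0, f_y(x_0, y) is a polynomial in y; find its integer roots y ∈ {−4, ..., 4}, then test f_x and f at those candidates.
  x = -4: f_y(-4, y) = 6*y**2 + 14*y - 92; no integer root y with |y| ≤ 4.
  x = -3: f_y(-3, y) = 6*y**2 + 10*y - 66; no integer root y with |y| ≤ 4.
  x = -2: f_y(-2, y) = 6*y**2 + 6*y - 44; no integer root y with |y| ≤ 4.
  x = -1: f_y(-1, y) = 6*y**2 + 2*y - 26; no integer root y with |y| ≤ 4.
  x = 0: f_y(0, y) = 6*y**2 - 2*y - 12; no integer root y with |y| ≤ 4.
  x = 1: f_y(1, y) = 6*y**2 - 6*y - 2; no integer root y with |y| ≤ 4.
  x = 2: f_y(2, y) = 6*y**2 - 10*y + 4; vanishes at y ∈ {1}. (2, 1): f_x = 0, f = 0 — SINGULAR.
  x = 3: f_y(3, y) = 6*y**2 - 14*y + 6; no integer root y with |y| ≤ 4.
  x = 4: f_y(4, y) = 6*y**2 - 18*y + 4; no integer root y with |y| ≤ 4.
Only singular point on the grid: (2, 1).
Classify: substitute x = 2 + u, y = 1 + v and expand: f = -2*u**3 - 2*u**2*v - 2*u*v**2 + 2*v**3 + v**2.
No constant or linear terms (consistent with a singular point). Quadratic part: v**2. Cubic part: -2*u**3 - 2*u**2*v - 2*u*v**2 + 2*v**3.
The quadratic part v**2 is a perfect square, so there is a single (double) tangent line v = 0, i.e. y = 1. Restricting the cubic part to that line (v = 0) leaves -2*u**3 ≠ 0, so f is not divisible by v and the branch is v² ≈ 2*u**3 to lowest order — this is a cusp.
Classification: cusp.


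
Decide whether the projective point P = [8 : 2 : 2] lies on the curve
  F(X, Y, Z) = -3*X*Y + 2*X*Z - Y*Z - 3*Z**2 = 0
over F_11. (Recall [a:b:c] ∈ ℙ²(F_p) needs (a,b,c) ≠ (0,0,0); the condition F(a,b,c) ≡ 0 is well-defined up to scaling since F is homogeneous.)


F(8,2,2) ≡ 1 (mod 11); P is NOT on the curve.

Evaluate F(8, 2, 2) term-by-term (mod 11).
  -3*X*Y ↦ -3·8·2·1 = -48
  2*X*Z ↦ 2·8·1·2 = 32
  -Y*Z ↦ -1·1·2·2 = -4
  -3*Z**2 ↦ -3·1·1·4 = -12
Sum: F(8, 2, 2) = (-48) + (32) + (-4) + (-12) = -32.
Reducing mod 11: -32 ≡ 1 (mod 11).
Since F(a, b, c) ≡ 1 ≠ 0 (mod 11), P does NOT lie on the curve.


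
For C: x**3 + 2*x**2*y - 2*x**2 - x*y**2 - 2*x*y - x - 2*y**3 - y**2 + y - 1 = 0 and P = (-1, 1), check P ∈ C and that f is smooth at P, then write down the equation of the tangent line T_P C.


Tangent line at P: -x - y = 0.

Step 1: f(-1, 1) = 0, so P lies on C.
Step 2: partial derivatives
  f_x(x, y) = 3*x**2 + 4*x*y - 4*x - y**2 - 2*y - 1, f_y(x, y) = 2*x**2 - 2*x*y - 2*x - 6*y**2 - 2*y + 1.
  f_x(P) = -1, f_y(P) = -1 (gradient nonzero, so P is smooth).
Step 3: tangent line at P: -1·(x − -1) + -1·(y − 1) = 0.
Expanding: -x - y = 0.


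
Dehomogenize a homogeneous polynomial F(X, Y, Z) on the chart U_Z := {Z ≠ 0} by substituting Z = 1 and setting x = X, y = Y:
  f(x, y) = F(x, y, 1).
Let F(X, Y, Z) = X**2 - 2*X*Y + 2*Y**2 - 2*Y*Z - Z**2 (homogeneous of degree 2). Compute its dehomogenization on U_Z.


f(x, y) = x**2 - 2*x*y + 2*y**2 - 2*y - 1

On U_Z we set Z = 1. Each monomial c·X^i·Y^j·Z^k in F becomes c·x^i·y^j·1^k = c·x^i·y^j.
Substituting Z = 1: F(X, Y, 1) = x**2 - 2*x*y + 2*y**2 - 2*y - 1.
Note: deg(f) ≤ deg(F) = 2; strict inequality happens when F is divisible by Z (lost terms).


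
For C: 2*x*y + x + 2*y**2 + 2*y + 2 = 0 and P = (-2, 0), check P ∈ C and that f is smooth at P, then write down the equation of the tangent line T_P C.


Tangent line at P: x - 2*y + 2 = 0.

Step 1: f(-2, 0) = 0, so P lies on C.
Step 2: partial derivatives
  f_x(x, y) = 2*y + 1, f_y(x, y) = 2*x + 4*y + 2.
  f_x(P) = 1, f_y(P) = -2 (gradient nonzero, so P is smooth).
Step 3: tangent line at P: 1·(x − -2) + -2·(y − 0) = 0.
Expanding: x - 2*y + 2 = 0.


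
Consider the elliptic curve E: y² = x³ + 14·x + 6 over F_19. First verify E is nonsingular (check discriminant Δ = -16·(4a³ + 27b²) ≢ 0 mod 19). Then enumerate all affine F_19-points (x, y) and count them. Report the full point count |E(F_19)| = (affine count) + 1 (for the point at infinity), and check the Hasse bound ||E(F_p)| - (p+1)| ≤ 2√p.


Affine points = {(0, 5), (0, 14), (2, 2), (2, 17), (5, 7), (5, 12), (9, 5), (9, 14), (10, 5), (10, 14), (11, 3), (11, 16), (14, 1), (14, 18), (15, 0)}; affine count = 15; |E(F_19)| = 16.

Discriminant check: Δ ∝ 4a³ + 27b² = 4·14³ + 27·6² = 4·2744 + 27·36 ≡ 16 (mod 19). Nonzero ⇒ E is nonsingular.
For each x ∈ F_19, compute rhs = x³ + 14·x + 6 mod 19, then count y ∈ F_19 with y² ≡ rhs.
  x = 0: rhs = 6, matching y values: 5, 14 (2 points).
  x = 1: rhs = 2, matching y values: none (0 points).
  x = 2: rhs = 4, matching y values: 2, 17 (2 points).
  x = 3: rhs = 18, matching y values: none (0 points).
  x = 4: rhs = 12, matching y values: none (0 points).
  x = 5: rhs = 11, matching y values: 7, 12 (2 points).
  x = 6: rhs = 2, matching y values: none (0 points).
  x = 7: rhs = 10, matching y values: none (0 points).
  x = 8: rhs = 3, matching y values: none (0 points).
  x = 9: rhs = 6, matching y values: 5, 14 (2 points).
  x = 10: rhs = 6, matching y values: 5, 14 (2 points).
  x = 11: rhs = 9, matching y values: 3, 16 (2 points).
  x = 12: rhs = 2, matching y values: none (0 points).
  x = 13: rhs = 10, matching y values: none (0 points).
  x = 14: rhs = 1, matching y values: 1, 18 (2 points).
  x = 15: rhs = 0, matching y values: 0 (1 points).
  x = 16: rhs = 13, matching y values: none (0 points).
  x = 17: rhs = 8, matching y values: none (0 points).
  x = 18: rhs = 10, matching y values: none (0 points).
Total affine count: 15.
Full point count |E(F_19)| = 15 + 1 = 16.
Hasse bound: |16 − (19+1)| = |-4| = 4 ≤ 2√19 ≈ 8.7178 ✓.


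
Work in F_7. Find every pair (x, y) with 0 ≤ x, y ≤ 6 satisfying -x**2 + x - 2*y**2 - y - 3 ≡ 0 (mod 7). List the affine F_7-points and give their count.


Affine F_7-points: {(4, 5)}; count = 1.

For each of the 49 pairs (x, y) ∈ F_7², evaluate f(x, y) mod 7. Record the zeros.
  x = 0: [0↦4, 1↦1, 2↦1, 3↦4, 4↦3, 5↦5, 6↦3]  zeros at y ∈ ∅
  x = 1: [0↦4, 1↦1, 2↦1, 3↦4, 4↦3, 5↦5, 6↦3]  zeros at y ∈ ∅
  x = 2: [0↦2, 1↦6, 2↦6, 3↦2, 4↦1, 5↦3, 6↦1]  zeros at y ∈ ∅
  x = 3: [0↦5, 1↦2, 2↦2, 3↦5, 4↦4, 5↦6, 6↦4]  zeros at y ∈ ∅
  x = 4: [0↦6, 1↦3, 2↦3, 3↦6, 4↦5, 5↦0, 6↦5]  zeros at y ∈ {5}
  x = 5: [0↦5, 1↦2, 2↦2, 3↦5, 4↦4, 5↦6, 6↦4]  zeros at y ∈ ∅
  x = 6: [0↦2, 1↦6, 2↦6, 3↦2, 4↦1, 5↦3, 6↦1]  zeros at y ∈ ∅
Collecting zeros: affine points = {(4, 5)}.
Total count |C(F_7)_aff| = 1.


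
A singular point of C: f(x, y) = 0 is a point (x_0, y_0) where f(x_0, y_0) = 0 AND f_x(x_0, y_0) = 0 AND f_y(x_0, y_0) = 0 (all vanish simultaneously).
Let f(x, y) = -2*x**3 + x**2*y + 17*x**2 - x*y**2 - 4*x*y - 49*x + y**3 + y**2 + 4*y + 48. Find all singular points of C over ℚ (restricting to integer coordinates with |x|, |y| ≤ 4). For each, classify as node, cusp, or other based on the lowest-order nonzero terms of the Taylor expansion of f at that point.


Singular points: {(3, 1)}; classification: cusp.

Compute partial derivatives:
  f_x = -6*x**2 + 2*x*y + 34*x - y**2 - 4*y - 49.
  f_y = x**2 - 2*x*y - 4*x + 3*y**2 + 2*y + 4.
Scan x_0 ∈ {−4, ..., 4}. For each x_0, f_y(x_0, y) is a polynomial in y; find its integer roots y ∈ {−4, ..., 4}, then test f_x and f at those candidates.
  x = -4: f_y(-4, y) = 3*y**2 + 10*y + 36; no integer root y with |y| ≤ 4.
  x = -3: f_y(-3, y) = 3*y**2 + 8*y + 25; no integer root y with |y| ≤ 4.
  x = -2: f_y(-2, y) = 3*y**2 + 6*y + 16; no integer root y with |y| ≤ 4.
  x = -1: f_y(-1, y) = 3*y**2 + 4*y + 9; no integer root y with |y| ≤ 4.
  x = 0: f_y(0, y) = 3*y**2 + 2*y + 4; no integer root y with |y| ≤ 4.
  x = 1: f_y(1, y) = 3*y**2 + 1; no integer root y with |y| ≤ 4.
  x = 2: f_y(2, y) = 3*y**2 - 2*y; vanishes at y ∈ {0}. (2, 0): f_x = -5 ≠ 0.
  x = 3: f_y(3, y) = 3*y**2 - 4*y + 1; vanishes at y ∈ {1}. (3, 1): f_x = 0, f = 0 — SINGULAR.
  x = 4: f_y(4, y) = 3*y**2 - 6*y + 4; no integer root y with |y| ≤ 4.
Only singular point on the grid: (3, 1).
Classify: substitute x = 3 + u, y = 1 + v and expand: f = -2*u**3 + u**2*v - u*v**2 + v**3 + v**2.
No constant or linear terms (consistent with a singular point). Quadratic part: v**2. Cubic part: -2*u**3 + u**2*v - u*v**2 + v**3.
The quadratic part v**2 is a perfect square, so there is a single (double) tangent line v = 0, i.e. y = 1. Restricting the cubic part to that line (v = 0) leaves -2*u**3 ≠ 0, so f is not divisible by v and the branch is v² ≈ 2*u**3 to lowest order — this is a cusp.
Classification: cusp.


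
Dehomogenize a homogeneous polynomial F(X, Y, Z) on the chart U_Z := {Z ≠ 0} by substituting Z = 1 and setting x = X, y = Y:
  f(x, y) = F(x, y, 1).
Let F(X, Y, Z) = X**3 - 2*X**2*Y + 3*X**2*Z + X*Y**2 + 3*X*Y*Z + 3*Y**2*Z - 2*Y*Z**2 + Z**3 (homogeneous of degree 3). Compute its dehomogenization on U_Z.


f(x, y) = x**3 - 2*x**2*y + 3*x**2 + x*y**2 + 3*x*y + 3*y**2 - 2*y + 1

On U_Z we set Z = 1. Each monomial c·X^i·Y^j·Z^k in F becomes c·x^i·y^j·1^k = c·x^i·y^j.
Substituting Z = 1: F(X, Y, 1) = x**3 - 2*x**2*y + 3*x**2 + x*y**2 + 3*x*y + 3*y**2 - 2*y + 1.
Note: deg(f) ≤ deg(F) = 3; strict inequality happens when F is divisible by Z (lost terms).


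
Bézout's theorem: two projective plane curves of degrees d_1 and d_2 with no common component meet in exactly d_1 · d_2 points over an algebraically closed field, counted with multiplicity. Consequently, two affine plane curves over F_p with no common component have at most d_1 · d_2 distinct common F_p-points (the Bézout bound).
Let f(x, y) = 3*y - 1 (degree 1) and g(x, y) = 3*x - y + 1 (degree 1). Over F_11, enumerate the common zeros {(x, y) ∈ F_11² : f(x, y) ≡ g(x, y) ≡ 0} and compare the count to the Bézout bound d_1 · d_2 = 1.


Common zeros: {(1, 4)}; count = 1; Bézout bound = 1.

deg(f) = 1, deg(g) = 1, so Bézout bound = 1.
Scan x ∈ F_11. For each x, list the y ∈ F_11 with f(x, y) ≡ 0 and those with g(x, y) ≡ 0 (mod 11); the common zeros in that column are the intersection.
  x = 0: f ≡ 0 at y ∈ {4}; g ≡ 0 at y ∈ {1}; common: ∅.
  x = 1: f ≡ 0 at y ∈ {4}; g ≡ 0 at y ∈ {4}; common: {4}.
  x = 2: f ≡ 0 at y ∈ {4}; g ≡ 0 at y ∈ {7}; common: ∅.
  x = 3: f ≡ 0 at y ∈ {4}; g ≡ 0 at y ∈ {10}; common: ∅.
  x = 4: f ≡ 0 at y ∈ {4}; g ≡ 0 at y ∈ {2}; common: ∅.
  x = 5: f ≡ 0 at y ∈ {4}; g ≡ 0 at y ∈ {5}; common: ∅.
  x = 6: f ≡ 0 at y ∈ {4}; g ≡ 0 at y ∈ {8}; common: ∅.
  x = 7: f ≡ 0 at y ∈ {4}; g ≡ 0 at y ∈ {0}; common: ∅.
  x = 8: f ≡ 0 at y ∈ {4}; g ≡ 0 at y ∈ {3}; common: ∅.
  x = 9: f ≡ 0 at y ∈ {4}; g ≡ 0 at y ∈ {6}; common: ∅.
  x = 10: f ≡ 0 at y ∈ {4}; g ≡ 0 at y ∈ {9}; common: ∅.
Collecting: common zeros = {(1, 4)}, so the count is 1.
Comparison with the Bézout bound: 1 ≤ 1 = deg(f)·deg(g), as expected for curves with no common component (the bound is attained).


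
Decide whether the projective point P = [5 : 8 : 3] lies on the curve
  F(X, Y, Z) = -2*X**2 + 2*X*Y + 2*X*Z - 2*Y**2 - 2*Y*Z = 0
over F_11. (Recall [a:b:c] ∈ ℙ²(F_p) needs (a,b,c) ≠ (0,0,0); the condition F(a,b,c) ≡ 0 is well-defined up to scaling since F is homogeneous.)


F(5,8,3) ≡ 5 (mod 11); P is NOT on the curve.

Evaluate F(5, 8, 3) term-by-term (mod 11).
  -2*X**2 ↦ -2·25·1·1 = -50
  2*X*Y ↦ 2·5·8·1 = 80
  2*X*Z ↦ 2·5·1·3 = 30
  -2*Y**2 ↦ -2·1·64·1 = -128
  -2*Y*Z ↦ -2·1·8·3 = -48
Sum: F(5, 8, 3) = (-50) + (80) + (30) + (-128) + (-48) = -116.
Reducing mod 11: -116 ≡ 5 (mod 11).
Since F(a, b, c) ≡ 5 ≠ 0 (mod 11), P does NOT lie on the curve.


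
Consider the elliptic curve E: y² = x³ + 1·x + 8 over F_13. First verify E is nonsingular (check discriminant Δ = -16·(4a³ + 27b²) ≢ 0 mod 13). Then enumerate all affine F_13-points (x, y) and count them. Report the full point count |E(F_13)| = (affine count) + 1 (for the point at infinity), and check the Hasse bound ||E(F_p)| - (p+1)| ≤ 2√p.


Affine points = {(1, 6), (1, 7), (3, 5), (3, 8), (6, 3), (6, 10), (10, 2), (10, 11)}; affine count = 8; |E(F_13)| = 9.

Discriminant check: Δ ∝ 4a³ + 27b² = 4·1³ + 27·8² = 4·1 + 27·64 ≡ 3 (mod 13). Nonzero ⇒ E is nonsingular.
For each x ∈ F_13, compute rhs = x³ + 1·x + 8 mod 13, then count y ∈ F_13 with y² ≡ rhs.
  x = 0: rhs = 8, matching y values: none (0 points).
  x = 1: rhs = 10, matching y values: 6, 7 (2 points).
  x = 2: rhs = 5, matching y values: none (0 points).
  x = 3: rhs = 12, matching y values: 5, 8 (2 points).
  x = 4: rhs = 11, matching y values: none (0 points).
  x = 5: rhs = 8, matching y values: none (0 points).
  x = 6: rhs = 9, matching y values: 3, 10 (2 points).
  x = 7: rhs = 7, matching y values: none (0 points).
  x = 8: rhs = 8, matching y values: none (0 points).
  x = 9: rhs = 5, matching y values: none (0 points).
  x = 10: rhs = 4, matching y values: 2, 11 (2 points).
  x = 11: rhs = 11, matching y values: none (0 points).
  x = 12: rhs = 6, matching y values: none (0 points).
Total affine count: 8.
Full point count |E(F_13)| = 8 + 1 = 9.
Hasse bound: |9 − (13+1)| = |-5| = 5 ≤ 2√13 ≈ 7.2111 ✓.


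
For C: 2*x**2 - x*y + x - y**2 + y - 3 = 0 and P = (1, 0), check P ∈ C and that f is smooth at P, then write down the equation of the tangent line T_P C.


Tangent line at P: 5*x - 5 = 0.

Step 1: f(1, 0) = 0, so P lies on C.
Step 2: partial derivatives
  f_x(x, y) = 4*x - y + 1, f_y(x, y) = -x - 2*y + 1.
  f_x(P) = 5, f_y(P) = 0 (gradient nonzero, so P is smooth).
Step 3: tangent line at P: 5·(x − 1) + 0·(y − 0) = 0.
Expanding: 5*x - 5 = 0.


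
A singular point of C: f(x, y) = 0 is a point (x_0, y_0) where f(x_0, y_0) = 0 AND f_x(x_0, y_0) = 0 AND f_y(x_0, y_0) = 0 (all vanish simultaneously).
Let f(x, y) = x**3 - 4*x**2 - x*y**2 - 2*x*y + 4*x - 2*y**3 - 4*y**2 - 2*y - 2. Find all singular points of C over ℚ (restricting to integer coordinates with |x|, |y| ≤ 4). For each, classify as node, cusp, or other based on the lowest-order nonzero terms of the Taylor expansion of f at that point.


Singular points: {(1, -1)}; classification: node.

Compute partial derivatives:
  f_x = 3*x**2 - 8*x - y**2 - 2*y + 4.
  f_y = -2*x*y - 2*x - 6*y**2 - 8*y - 2.
Scan x_0 ∈ {−4, ..., 4}. For each x_0, f_y(x_0, y) is a polynomial in y; find its integer roots y ∈ {−4, ..., 4}, then test f_x and f at those candidates.
  x = -4: f_y(-4, y) = 6 - 6*y**2; vanishes at y ∈ {-1, 1}. (-4, -1): f_x = 85 ≠ 0; (-4, 1): f_x = 81 ≠ 0.
  x = -3: f_y(-3, y) = -6*y**2 - 2*y + 4; vanishes at y ∈ {-1}. (-3, -1): f_x = 56 ≠ 0.
  x = -2: f_y(-2, y) = -6*y**2 - 4*y + 2; vanishes at y ∈ {-1}. (-2, -1): f_x = 33 ≠ 0.
  x = -1: f_y(-1, y) = -6*y**2 - 6*y; vanishes at y ∈ {-1, 0}. (-1, -1): f_x = 16 ≠ 0; (-1, 0): f_x = 15 ≠ 0.
  x = 0: f_y(0, y) = -6*y**2 - 8*y - 2; vanishes at y ∈ {-1}. (0, -1): f_x = 5 ≠ 0.
  x = 1: f_y(1, y) = -6*y**2 - 10*y - 4; vanishes at y ∈ {-1}. (1, -1): f_x = 0, f = 0 — SINGULAR.
  x = 2: f_y(2, y) = -6*y**2 - 12*y - 6; vanishes at y ∈ {-1}. (2, -1): f_x = 1 ≠ 0.
  x = 3: f_y(3, y) = -6*y**2 - 14*y - 8; vanishes at y ∈ {-1}. (3, -1): f_x = 8 ≠ 0.
  x = 4: f_y(4, y) = -6*y**2 - 16*y - 10; vanishes at y ∈ {-1}. (4, -1): f_x = 21 ≠ 0.
Only singular point on the grid: (1, -1).
Classify: substitute x = 1 + u, y = -1 + v and expand: f = u**3 - u**2 - u*v**2 - 2*v**3 + v**2.
No constant or linear terms (consistent with a singular point). Quadratic part: -u**2 + v**2. Cubic part: u**3 - u*v**2 - 2*v**3.
The quadratic part v**2 - u**2 = (v − u)(v + u) splits into two distinct linear factors, so there are two distinct tangent lines y − -1 = ±(x − 1) — this is a node (ordinary double point).
Classification: node.


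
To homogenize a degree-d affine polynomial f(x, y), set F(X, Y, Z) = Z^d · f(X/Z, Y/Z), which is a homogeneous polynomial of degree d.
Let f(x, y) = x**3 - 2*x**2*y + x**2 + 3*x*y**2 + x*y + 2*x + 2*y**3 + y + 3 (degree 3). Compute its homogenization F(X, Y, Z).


F(X, Y, Z) = X**3 - 2*X**2*Y + X**2*Z + 3*X*Y**2 + X*Y*Z + 2*X*Z**2 + 2*Y**3 + Y*Z**2 + 3*Z**3

deg(f) = 3.
Substitute x = X/Z, y = Y/Z into f, then multiply by Z^3.
  monomial 1·x^3·y^0 ↦ 1·X^3·Y^0·Z^0.
  monomial -2·x^2·y^1 ↦ -2·X^2·Y^1·Z^0.
  monomial 1·x^2·y^0 ↦ 1·X^2·Y^0·Z^1.
  monomial 3·x^1·y^2 ↦ 3·X^1·Y^2·Z^0.
  monomial 1·x^1·y^1 ↦ 1·X^1·Y^1·Z^1.
  monomial 2·x^1·y^0 ↦ 2·X^1·Y^0·Z^2.
  monomial 2·x^0·y^3 ↦ 2·X^0·Y^3·Z^0.
  monomial 1·x^0·y^1 ↦ 1·X^0·Y^1·Z^2.
  monomial 3·x^0·y^0 ↦ 3·X^0·Y^0·Z^3.
Collecting: F(X, Y, Z) = X**3 - 2*X**2*Y + X**2*Z + 3*X*Y**2 + X*Y*Z + 2*X*Z**2 + 2*Y**3 + Y*Z**2 + 3*Z**3.


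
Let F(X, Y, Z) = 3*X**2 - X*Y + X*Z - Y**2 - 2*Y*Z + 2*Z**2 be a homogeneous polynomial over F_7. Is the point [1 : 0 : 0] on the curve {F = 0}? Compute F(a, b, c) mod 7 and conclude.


F(1,0,0) ≡ 3 (mod 7); P is NOT on the curve.

Evaluate F(1, 0, 0) term-by-term (mod 7).
  3*X**2 ↦ 3·1·1·1 = 3
  -X*Y ↦ -1·1·0·1 = 0
  X*Z ↦ 1·1·1·0 = 0
  -Y**2 ↦ -1·1·0·1 = 0
  -2*Y*Z ↦ -2·1·0·0 = 0
  2*Z**2 ↦ 2·1·1·0 = 0
Sum: F(1, 0, 0) = (3) + (0) + (0) + (0) + (0) + (0) = 3.
Reducing mod 7: 3 ≡ 3 (mod 7).
Since F(a, b, c) ≡ 3 ≠ 0 (mod 7), P does NOT lie on the curve.


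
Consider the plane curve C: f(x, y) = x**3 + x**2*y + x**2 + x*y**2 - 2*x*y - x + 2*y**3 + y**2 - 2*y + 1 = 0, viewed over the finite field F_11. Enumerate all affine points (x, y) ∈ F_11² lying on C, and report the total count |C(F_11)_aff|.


Affine F_11-points: {(1, 9), (2, 0), (2, 6), (2, 9), (3, 6), (4, 0), (6, 7), (7, 1), (7, 5), (9, 9), (10, 6), (10, 8)}; count = 12.

For each of the 121 pairs (x, y) ∈ F_11², evaluate f(x, y) mod 11. Record the zeros.
  x = 0: [0↦1, 1↦2, 2↦6, 3↦3, 4↦5, 5↦2, 6↦6, 7↦7, 8↦6, 9↦4, 10↦2]  zeros at y ∈ ∅
  x = 1: [0↦2, 1↦3, 2↦9, 3↦10, 4↦7, 5↦1, 6↦4, 7↦6, 8↦8, 9↦0, 10↦5]  zeros at y ∈ {9}
  x = 2: [0↦0, 1↦3, 2↦2, 3↦9, 4↦3, 5↦7, 6↦0, 7↦5, 8↦1, 9↦0, 10↦3]  zeros at y ∈ {0, 6, 9}
  x = 3: [0↦1, 1↦8, 2↦2, 3↦6, 4↦10, 5↦4, 6↦0, 7↦10, 8↦2, 9↦10, 10↦2]  zeros at y ∈ {6}
  x = 4: [0↦0, 1↦2, 2↦4, 3↦7, 4↦1, 5↦9, 6↦10, 7↦5, 8↦6, 9↦3, 10↦8]  zeros at y ∈ {0}
  x = 5: [0↦3, 1↦2, 2↦3, 3↦7, 4↦4, 5↦6, 6↦3, 7↦7, 8↦8, 9↦7, 10↦5]  zeros at y ∈ ∅
  x = 6: [0↦5, 1↦3, 2↦5, 3↦1, 4↦3, 5↦1, 6↦7, 7↦0, 8↦3, 9↦6, 10↦10]  zeros at y ∈ {7}
  x = 7: [0↦1, 1↦0, 2↦5, 3↦6, 4↦4, 5↦0, 6↦6, 7↦1, 8↦8, 9↦6, 10↦7]  zeros at y ∈ {1, 5}
  x = 8: [0↦8, 1↦10, 2↦9, 3↦6, 4↦2, 5↦9, 6↦6, 7↦5, 8↦7, 9↦2, 10↦2]  zeros at y ∈ ∅
  x = 9: [0↦10, 1↦6, 2↦1, 3↦7, 4↦3, 5↦1, 6↦2, 7↦7, 8↦6, 9↦0, 10↦1]  zeros at y ∈ {9}
  x = 10: [0↦2, 1↦5, 2↦9, 3↦4, 4↦2, 5↦4, 6↦0, 7↦2, 8↦0, 9↦6, 10↦10]  zeros at y ∈ {6, 8}
Collecting zeros: affine points = {(1, 9), (2, 0), (2, 6), (2, 9), (3, 6), (4, 0), (6, 7), (7, 1), (7, 5), (9, 9), (10, 6), (10, 8)}.
Total count |C(F_11)_aff| = 12.


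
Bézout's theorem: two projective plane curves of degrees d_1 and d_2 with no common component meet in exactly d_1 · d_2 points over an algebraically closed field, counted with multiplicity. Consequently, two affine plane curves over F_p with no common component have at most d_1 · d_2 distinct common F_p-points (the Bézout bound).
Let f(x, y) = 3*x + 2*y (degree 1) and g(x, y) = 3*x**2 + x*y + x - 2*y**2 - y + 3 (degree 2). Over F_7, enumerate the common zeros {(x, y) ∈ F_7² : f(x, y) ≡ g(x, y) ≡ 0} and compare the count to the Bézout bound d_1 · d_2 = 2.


Common zeros: {(4, 1), (5, 3)}; count = 2; Bézout bound = 2.

deg(f) = 1, deg(g) = 2, so Bézout bound = 2.
Scan x ∈ F_7. For each x, list the y ∈ F_7 with f(x, y) ≡ 0 and those with g(x, y) ≡ 0 (mod 7); the common zeros in that column are the intersection.
  x = 0: f ≡ 0 at y ∈ {0}; g ≡ 0 at y ∈ {1, 2}; common: ∅.
  x = 1: f ≡ 0 at y ∈ {2}; g ≡ 0 at y ∈ {0}; common: ∅.
  x = 2: f ≡ 0 at y ∈ {4}; g ≡ 0 at y ∈ {5, 6}; common: ∅.
  x = 3: f ≡ 0 at y ∈ {6}; g ≡ 0 at y ∈ {3, 5}; common: ∅.
  x = 4: f ≡ 0 at y ∈ {1}; g ≡ 0 at y ∈ {1, 4}; common: {1}.
  x = 5: f ≡ 0 at y ∈ {3}; g ≡ 0 at y ∈ {3, 6}; common: {3}.
  x = 6: f ≡ 0 at y ∈ {5}; g ≡ 0 at y ∈ {2, 4}; common: ∅.
Collecting: common zeros = {(4, 1), (5, 3)}, so the count is 2.
Comparison with the Bézout bound: 2 ≤ 2 = deg(f)·deg(g), as expected for curves with no common component (the bound is attained).


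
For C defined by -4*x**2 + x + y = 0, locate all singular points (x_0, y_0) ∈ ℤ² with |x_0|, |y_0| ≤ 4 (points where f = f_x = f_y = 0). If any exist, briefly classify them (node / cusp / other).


No singular points in the scanned grid; C is smooth there.

Compute partial derivatives:
  f_x = 1 - 8*x.
  f_y = 1.
f_y = 1 is a nonzero constant, so f_y never vanishes: no point (x, y) can satisfy f = f_x = f_y = 0. In particular no (x, y) ∈ {−4, ..., 4}² is singular; the curve is smooth.


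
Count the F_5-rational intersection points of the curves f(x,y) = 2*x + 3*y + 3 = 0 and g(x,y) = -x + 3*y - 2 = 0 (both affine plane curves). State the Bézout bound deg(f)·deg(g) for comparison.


Common zeros: {(0, 4)}; count = 1; Bézout bound = 1.

deg(f) = 1, deg(g) = 1, so Bézout bound = 1.
Scan x ∈ F_5. For each x, list the y ∈ F_5 with f(x, y) ≡ 0 and those with g(x, y) ≡ 0 (mod 5); the common zeros in that column are the intersection.
  x = 0: f ≡ 0 at y ∈ {4}; g ≡ 0 at y ∈ {4}; common: {4}.
  x = 1: f ≡ 0 at y ∈ {0}; g ≡ 0 at y ∈ {1}; common: ∅.
  x = 2: f ≡ 0 at y ∈ {1}; g ≡ 0 at y ∈ {3}; common: ∅.
  x = 3: f ≡ 0 at y ∈ {2}; g ≡ 0 at y ∈ {0}; common: ∅.
  x = 4: f ≡ 0 at y ∈ {3}; g ≡ 0 at y ∈ {2}; common: ∅.
Collecting: common zeros = {(0, 4)}, so the count is 1.
Comparison with the Bézout bound: 1 ≤ 1 = deg(f)·deg(g), as expected for curves with no common component (the bound is attained).


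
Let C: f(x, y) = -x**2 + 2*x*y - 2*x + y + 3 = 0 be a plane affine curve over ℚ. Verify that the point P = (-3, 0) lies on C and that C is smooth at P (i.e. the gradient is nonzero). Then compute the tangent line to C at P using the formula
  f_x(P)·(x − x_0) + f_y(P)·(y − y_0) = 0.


Tangent line at P: 4*x - 5*y + 12 = 0.

Step 1: f(-3, 0) = 0, so P lies on C.
Step 2: partial derivatives
  f_x(x, y) = -2*x + 2*y - 2, f_y(x, y) = 2*x + 1.
  f_x(P) = 4, f_y(P) = -5 (gradient nonzero, so P is smooth).
Step 3: tangent line at P: 4·(x − -3) + -5·(y − 0) = 0.
Expanding: 4*x - 5*y + 12 = 0.


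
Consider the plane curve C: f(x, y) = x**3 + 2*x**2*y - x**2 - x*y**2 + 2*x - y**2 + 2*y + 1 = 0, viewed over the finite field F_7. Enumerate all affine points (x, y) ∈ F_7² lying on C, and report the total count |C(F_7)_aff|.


Affine F_7-points: {(0, 4), (0, 5), (3, 2), (3, 3), (4, 2), (6, 6)}; count = 6.

For each of the 49 pairs (x, y) ∈ F_7², evaluate f(x, y) mod 7. Record the zeros.
  x = 0: [0↦1, 1↦2, 2↦1, 3↦5, 4↦0, 5↦0, 6↦5]  zeros at y ∈ {4, 5}
  x = 1: [0↦3, 1↦5, 2↦3, 3↦4, 4↦1, 5↦1, 6↦4]  zeros at y ∈ ∅
  x = 2: [0↦2, 1↦2, 2↦3, 3↦5, 4↦1, 5↦5, 6↦3]  zeros at y ∈ ∅
  x = 3: [0↦4, 1↦6, 2↦0, 3↦0, 4↦6, 5↦4, 6↦1]  zeros at y ∈ {2, 3}
  x = 4: [0↦1, 1↦2, 2↦0, 3↦2, 4↦1, 5↦4, 6↦4]  zeros at y ∈ {2}
  x = 5: [0↦6, 1↦3, 2↦2, 3↦3, 4↦6, 5↦4, 6↦4]  zeros at y ∈ ∅
  x = 6: [0↦4, 1↦1, 2↦5, 3↦2, 4↦6, 5↦3, 6↦0]  zeros at y ∈ {6}
Collecting zeros: affine points = {(0, 4), (0, 5), (3, 2), (3, 3), (4, 2), (6, 6)}.
Total count |C(F_7)_aff| = 6.


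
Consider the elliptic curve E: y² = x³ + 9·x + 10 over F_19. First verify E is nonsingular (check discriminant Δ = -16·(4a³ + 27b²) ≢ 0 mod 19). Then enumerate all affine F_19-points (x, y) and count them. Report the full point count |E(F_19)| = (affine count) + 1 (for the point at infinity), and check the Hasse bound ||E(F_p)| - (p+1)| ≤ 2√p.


Affine points = {(1, 1), (1, 18), (2, 6), (2, 13), (3, 8), (3, 11), (5, 3), (5, 16), (7, 6), (7, 13), (8, 9), (8, 10), (10, 6), (10, 13), (13, 5), (13, 14), (14, 7), (14, 12), (15, 9), (15, 10), (18, 0)}; affine count = 21; |E(F_19)| = 22.

Discriminant check: Δ ∝ 4a³ + 27b² = 4·9³ + 27·10² = 4·729 + 27·100 ≡ 11 (mod 19). Nonzero ⇒ E is nonsingular.
For each x ∈ F_19, compute rhs = x³ + 9·x + 10 mod 19, then count y ∈ F_19 with y² ≡ rhs.
  x = 0: rhs = 10, matching y values: none (0 points).
  x = 1: rhs = 1, matching y values: 1, 18 (2 points).
  x = 2: rhs = 17, matching y values: 6, 13 (2 points).
  x = 3: rhs = 7, matching y values: 8, 11 (2 points).
  x = 4: rhs = 15, matching y values: none (0 points).
  x = 5: rhs = 9, matching y values: 3, 16 (2 points).
  x = 6: rhs = 14, matching y values: none (0 points).
  x = 7: rhs = 17, matching y values: 6, 13 (2 points).
  x = 8: rhs = 5, matching y values: 9, 10 (2 points).
  x = 9: rhs = 3, matching y values: none (0 points).
  x = 10: rhs = 17, matching y values: 6, 13 (2 points).
  x = 11: rhs = 15, matching y values: none (0 points).
  x = 12: rhs = 3, matching y values: none (0 points).
  x = 13: rhs = 6, matching y values: 5, 14 (2 points).
  x = 14: rhs = 11, matching y values: 7, 12 (2 points).
  x = 15: rhs = 5, matching y values: 9, 10 (2 points).
  x = 16: rhs = 13, matching y values: none (0 points).
  x = 17: rhs = 3, matching y values: none (0 points).
  x = 18: rhs = 0, matching y values: 0 (1 points).
Total affine count: 21.
Full point count |E(F_19)| = 21 + 1 = 22.
Hasse bound: |22 − (19+1)| = |2| = 2 ≤ 2√19 ≈ 8.7178 ✓.


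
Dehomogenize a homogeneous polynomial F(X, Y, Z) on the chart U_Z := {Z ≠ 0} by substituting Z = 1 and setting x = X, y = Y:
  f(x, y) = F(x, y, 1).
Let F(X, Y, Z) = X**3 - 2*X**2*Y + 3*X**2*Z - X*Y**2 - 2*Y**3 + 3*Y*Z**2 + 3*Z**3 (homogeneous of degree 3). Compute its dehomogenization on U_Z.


f(x, y) = x**3 - 2*x**2*y + 3*x**2 - x*y**2 - 2*y**3 + 3*y + 3

On U_Z we set Z = 1. Each monomial c·X^i·Y^j·Z^k in F becomes c·x^i·y^j·1^k = c·x^i·y^j.
Substituting Z = 1: F(X, Y, 1) = x**3 - 2*x**2*y + 3*x**2 - x*y**2 - 2*y**3 + 3*y + 3.
Note: deg(f) ≤ deg(F) = 3; strict inequality happens when F is divisible by Z (lost terms).


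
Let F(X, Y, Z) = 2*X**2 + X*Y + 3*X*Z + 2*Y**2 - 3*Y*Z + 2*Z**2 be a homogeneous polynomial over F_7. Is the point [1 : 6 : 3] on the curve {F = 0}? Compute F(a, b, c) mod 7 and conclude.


F(1,6,3) ≡ 4 (mod 7); P is NOT on the curve.

Evaluate F(1, 6, 3) term-by-term (mod 7).
  2*X**2 ↦ 2·1·1·1 = 2
  X*Y ↦ 1·1·6·1 = 6
  3*X*Z ↦ 3·1·1·3 = 9
  2*Y**2 ↦ 2·1·36·1 = 72
  -3*Y*Z ↦ -3·1·6·3 = -54
  2*Z**2 ↦ 2·1·1·9 = 18
Sum: F(1, 6, 3) = (2) + (6) + (9) + (72) + (-54) + (18) = 53.
Reducing mod 7: 53 ≡ 4 (mod 7).
Since F(a, b, c) ≡ 4 ≠ 0 (mod 7), P does NOT lie on the curve.


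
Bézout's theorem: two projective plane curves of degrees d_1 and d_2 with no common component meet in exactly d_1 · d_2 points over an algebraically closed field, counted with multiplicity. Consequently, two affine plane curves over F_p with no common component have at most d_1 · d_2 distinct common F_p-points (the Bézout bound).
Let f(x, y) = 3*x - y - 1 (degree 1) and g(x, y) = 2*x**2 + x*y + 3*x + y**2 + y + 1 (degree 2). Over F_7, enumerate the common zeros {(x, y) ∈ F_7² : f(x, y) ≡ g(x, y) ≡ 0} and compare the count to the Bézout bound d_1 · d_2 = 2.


Common zeros: {(1, 2)}; count = 1; Bézout bound = 2.

deg(f) = 1, deg(g) = 2, so Bézout bound = 2.
Scan x ∈ F_7. For each x, list the y ∈ F_7 with f(x, y) ≡ 0 and those with g(x, y) ≡ 0 (mod 7); the common zeros in that column are the intersection.
  x = 0: f ≡ 0 at y ∈ {6}; g ≡ 0 at y ∈ {2, 4}; common: ∅.
  x = 1: f ≡ 0 at y ∈ {2}; g ≡ 0 at y ∈ {2, 3}; common: {2}.
  x = 2: f ≡ 0 at y ∈ {5}; g ≡ 0 at y ∈ ∅; common: ∅.
  x = 3: f ≡ 0 at y ∈ {1}; g ≡ 0 at y ∈ {0, 3}; common: ∅.
  x = 4: f ≡ 0 at y ∈ {4}; g ≡ 0 at y ∈ ∅; common: ∅.
  x = 5: f ≡ 0 at y ∈ {0}; g ≡ 0 at y ∈ ∅; common: ∅.
  x = 6: f ≡ 0 at y ∈ {3}; g ≡ 0 at y ∈ {0}; common: ∅.
Collecting: common zeros = {(1, 2)}, so the count is 1.
Comparison with the Bézout bound: 1 ≤ 2 = deg(f)·deg(g), as expected for curves with no common component (the affine F_7-count falls short of the bound because intersections may lie at infinity, over extension fields, or carry multiplicity).


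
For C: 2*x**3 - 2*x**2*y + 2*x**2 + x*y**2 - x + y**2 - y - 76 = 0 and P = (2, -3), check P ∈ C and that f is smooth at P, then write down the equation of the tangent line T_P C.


Tangent line at P: 64*x - 27*y - 209 = 0.

Step 1: f(2, -3) = 0, so P lies on C.
Step 2: partial derivatives
  f_x(x, y) = 6*x**2 - 4*x*y + 4*x + y**2 - 1, f_y(x, y) = -2*x**2 + 2*x*y + 2*y - 1.
  f_x(P) = 64, f_y(P) = -27 (gradient nonzero, so P is smooth).
Step 3: tangent line at P: 64·(x − 2) + -27·(y − -3) = 0.
Expanding: 64*x - 27*y - 209 = 0.


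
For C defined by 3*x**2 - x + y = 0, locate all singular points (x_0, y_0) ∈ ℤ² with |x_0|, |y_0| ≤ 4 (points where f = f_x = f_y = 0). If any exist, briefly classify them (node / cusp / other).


No singular points in the scanned grid; C is smooth there.

Compute partial derivatives:
  f_x = 6*x - 1.
  f_y = 1.
f_y = 1 is a nonzero constant, so f_y never vanishes: no point (x, y) can satisfy f = f_x = f_y = 0. In particular no (x, y) ∈ {−4, ..., 4}² is singular; the curve is smooth.


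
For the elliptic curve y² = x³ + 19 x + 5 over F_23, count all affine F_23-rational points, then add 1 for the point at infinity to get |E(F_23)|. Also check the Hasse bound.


Affine points = {(1, 5), (1, 18), (5, 8), (5, 15), (6, 6), (6, 17), (8, 5), (8, 18), (9, 10), (9, 13), (11, 2), (11, 21), (12, 11), (12, 12), (14, 5), (14, 18), (15, 10), (15, 13), (16, 9), (16, 14), (19, 7), (19, 16), (20, 6), (20, 17), (22, 10), (22, 13)}; affine count = 26; |E(F_23)| = 27.

Discriminant check: Δ ∝ 4a³ + 27b² = 4·19³ + 27·5² = 4·6859 + 27·25 ≡ 5 (mod 23). Nonzero ⇒ E is nonsingular.
For each x ∈ F_23, compute rhs = x³ + 19·x + 5 mod 23, then count y ∈ F_23 with y² ≡ rhs.
  x = 0: rhs = 5, matching y values: none (0 points).
  x = 1: rhs = 2, matching y values: 5, 18 (2 points).
  x = 2: rhs = 5, matching y values: none (0 points).
  x = 3: rhs = 20, matching y values: none (0 points).
  x = 4: rhs = 7, matching y values: none (0 points).
  x = 5: rhs = 18, matching y values: 8, 15 (2 points).
  x = 6: rhs = 13, matching y values: 6, 17 (2 points).
  x = 7: rhs = 21, matching y values: none (0 points).
  x = 8: rhs = 2, matching y values: 5, 18 (2 points).
  x = 9: rhs = 8, matching y values: 10, 13 (2 points).
  x = 10: rhs = 22, matching y values: none (0 points).
  x = 11: rhs = 4, matching y values: 2, 21 (2 points).
  x = 12: rhs = 6, matching y values: 11, 12 (2 points).
  x = 13: rhs = 11, matching y values: none (0 points).
  x = 14: rhs = 2, matching y values: 5, 18 (2 points).
  x = 15: rhs = 8, matching y values: 10, 13 (2 points).
  x = 16: rhs = 12, matching y values: 9, 14 (2 points).
  x = 17: rhs = 20, matching y values: none (0 points).
  x = 18: rhs = 15, matching y values: none (0 points).
  x = 19: rhs = 3, matching y values: 7, 16 (2 points).
  x = 20: rhs = 13, matching y values: 6, 17 (2 points).
  x = 21: rhs = 5, matching y values: none (0 points).
  x = 22: rhs = 8, matching y values: 10, 13 (2 points).
Total affine count: 26.
Full point count |E(F_23)| = 26 + 1 = 27.
Hasse bound: |27 − (23+1)| = |3| = 3 ≤ 2√23 ≈ 9.5917 ✓.


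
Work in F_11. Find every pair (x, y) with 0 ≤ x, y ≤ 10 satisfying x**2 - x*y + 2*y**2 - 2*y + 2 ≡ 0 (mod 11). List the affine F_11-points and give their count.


Affine F_11-points: {(2, 4), (2, 9), (3, 0), (3, 8), (5, 1), (5, 8), (7, 1), (7, 9), (8, 0), (8, 5)}; count = 10.

For each of the 121 pairs (x, y) ∈ F_11², evaluate f(x, y) mod 11. Record the zeros.
  x = 0: [0↦2, 1↦2, 2↦6, 3↦3, 4↦4, 5↦9, 6↦7, 7↦9, 8↦4, 9↦3, 10↦6]  zeros at y ∈ ∅
  x = 1: [0↦3, 1↦2, 2↦5, 3↦1, 4↦1, 5↦5, 6↦2, 7↦3, 8↦8, 9↦6, 10↦8]  zeros at y ∈ ∅
  x = 2: [0↦6, 1↦4, 2↦6, 3↦1, 4↦0, 5↦3, 6↦10, 7↦10, 8↦3, 9↦0, 10↦1]  zeros at y ∈ {4, 9}
  x = 3: [0↦0, 1↦8, 2↦9, 3↦3, 4↦1, 5↦3, 6↦9, 7↦8, 8↦0, 9↦7, 10↦7]  zeros at y ∈ {0, 8}
  x = 4: [0↦7, 1↦3, 2↦3, 3↦7, 4↦4, 5↦5, 6↦10, 7↦8, 8↦10, 9↦5, 10↦4]  zeros at y ∈ ∅
  x = 5: [0↦5, 1↦0, 2↦10, 3↦2, 4↦9, 5↦9, 6↦2, 7↦10, 8↦0, 9↦5, 10↦3]  zeros at y ∈ {1, 8}
  x = 6: [0↦5, 1↦10, 2↦8, 3↦10, 4↦5, 5↦4, 6↦7, 7↦3, 8↦3, 9↦7, 10↦4]  zeros at y ∈ ∅
  x = 7: [0↦7, 1↦0, 2↦8, 3↦9, 4↦3, 5↦1, 6↦3, 7↦9, 8↦8, 9↦0, 10↦7]  zeros at y ∈ {1, 9}
  x = 8: [0↦0, 1↦3, 2↦10, 3↦10, 4↦3, 5↦0, 6↦1, 7↦6, 8↦4, 9↦6, 10↦1]  zeros at y ∈ {0, 5}
  x = 9: [0↦6, 1↦8, 2↦3, 3↦2, 4↦5, 5↦1, 6↦1, 7↦5, 8↦2, 9↦3, 10↦8]  zeros at y ∈ ∅
  x = 10: [0↦3, 1↦4, 2↦9, 3↦7, 4↦9, 5↦4, 6↦3, 7↦6, 8↦2, 9↦2, 10↦6]  zeros at y ∈ ∅
Collecting zeros: affine points = {(2, 4), (2, 9), (3, 0), (3, 8), (5, 1), (5, 8), (7, 1), (7, 9), (8, 0), (8, 5)}.
Total count |C(F_11)_aff| = 10.


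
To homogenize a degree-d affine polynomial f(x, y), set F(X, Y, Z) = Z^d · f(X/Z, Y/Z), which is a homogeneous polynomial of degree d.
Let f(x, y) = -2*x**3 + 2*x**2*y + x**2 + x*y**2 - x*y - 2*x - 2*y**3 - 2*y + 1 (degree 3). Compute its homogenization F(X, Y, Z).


F(X, Y, Z) = -2*X**3 + 2*X**2*Y + X**2*Z + X*Y**2 - X*Y*Z - 2*X*Z**2 - 2*Y**3 - 2*Y*Z**2 + Z**3

deg(f) = 3.
Substitute x = X/Z, y = Y/Z into f, then multiply by Z^3.
  monomial -2·x^3·y^0 ↦ -2·X^3·Y^0·Z^0.
  monomial 2·x^2·y^1 ↦ 2·X^2·Y^1·Z^0.
  monomial 1·x^2·y^0 ↦ 1·X^2·Y^0·Z^1.
  monomial 1·x^1·y^2 ↦ 1·X^1·Y^2·Z^0.
  monomial -1·x^1·y^1 ↦ -1·X^1·Y^1·Z^1.
  monomial -2·x^1·y^0 ↦ -2·X^1·Y^0·Z^2.
  monomial -2·x^0·y^3 ↦ -2·X^0·Y^3·Z^0.
  monomial -2·x^0·y^1 ↦ -2·X^0·Y^1·Z^2.
  monomial 1·x^0·y^0 ↦ 1·X^0·Y^0·Z^3.
Collecting: F(X, Y, Z) = -2*X**3 + 2*X**2*Y + X**2*Z + X*Y**2 - X*Y*Z - 2*X*Z**2 - 2*Y**3 - 2*Y*Z**2 + Z**3.


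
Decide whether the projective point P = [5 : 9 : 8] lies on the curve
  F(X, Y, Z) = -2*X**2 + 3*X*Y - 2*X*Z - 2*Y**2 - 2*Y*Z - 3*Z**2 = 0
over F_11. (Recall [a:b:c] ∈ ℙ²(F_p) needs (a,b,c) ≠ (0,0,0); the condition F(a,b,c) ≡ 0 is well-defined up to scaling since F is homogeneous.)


F(5,9,8) ≡ 2 (mod 11); P is NOT on the curve.

Evaluate F(5, 9, 8) term-by-term (mod 11).
  -2*X**2 ↦ -2·25·1·1 = -50
  3*X*Y ↦ 3·5·9·1 = 135
  -2*X*Z ↦ -2·5·1·8 = -80
  -2*Y**2 ↦ -2·1·81·1 = -162
  -2*Y*Z ↦ -2·1·9·8 = -144
  -3*Z**2 ↦ -3·1·1·64 = -192
Sum: F(5, 9, 8) = (-50) + (135) + (-80) + (-162) + (-144) + (-192) = -493.
Reducing mod 11: -493 ≡ 2 (mod 11).
Since F(a, b, c) ≡ 2 ≠ 0 (mod 11), P does NOT lie on the curve.


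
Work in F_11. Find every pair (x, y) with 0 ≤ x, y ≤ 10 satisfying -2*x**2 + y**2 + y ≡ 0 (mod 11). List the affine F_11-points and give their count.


Affine F_11-points: {(0, 0), (0, 10), (1, 1), (1, 9), (2, 5), (5, 2), (5, 8), (6, 2), (6, 8), (9, 5), (10, 1), (10, 9)}; count = 12.

For each of the 121 pairs (x, y) ∈ F_11², evaluate f(x, y) mod 11. Record the zeros.
  x = 0: [0↦0, 1↦2, 2↦6, 3↦1, 4↦9, 5↦8, 6↦9, 7↦1, 8↦6, 9↦2, 10↦0]  zeros at y ∈ {0, 10}
  x = 1: [0↦9, 1↦0, 2↦4, 3↦10, 4↦7, 5↦6, 6↦7, 7↦10, 8↦4, 9↦0, 10↦9]  zeros at y ∈ {1, 9}
  x = 2: [0↦3, 1↦5, 2↦9, 3↦4, 4↦1, 5↦0, 6↦1, 7↦4, 8↦9, 9↦5, 10↦3]  zeros at y ∈ {5}
  x = 3: [0↦4, 1↦6, 2↦10, 3↦5, 4↦2, 5↦1, 6↦2, 7↦5, 8↦10, 9↦6, 10↦4]  zeros at y ∈ ∅
  x = 4: [0↦1, 1↦3, 2↦7, 3↦2, 4↦10, 5↦9, 6↦10, 7↦2, 8↦7, 9↦3, 10↦1]  zeros at y ∈ ∅
  x = 5: [0↦5, 1↦7, 2↦0, 3↦6, 4↦3, 5↦2, 6↦3, 7↦6, 8↦0, 9↦7, 10↦5]  zeros at y ∈ {2, 8}
  x = 6: [0↦5, 1↦7, 2↦0, 3↦6, 4↦3, 5↦2, 6↦3, 7↦6, 8↦0, 9↦7, 10↦5]  zeros at y ∈ {2, 8}
  x = 7: [0↦1, 1↦3, 2↦7, 3↦2, 4↦10, 5↦9, 6↦10, 7↦2, 8↦7, 9↦3, 10↦1]  zeros at y ∈ ∅
  x = 8: [0↦4, 1↦6, 2↦10, 3↦5, 4↦2, 5↦1, 6↦2, 7↦5, 8↦10, 9↦6, 10↦4]  zeros at y ∈ ∅
  x = 9: [0↦3, 1↦5, 2↦9, 3↦4, 4↦1, 5↦0, 6↦1, 7↦4, 8↦9, 9↦5, 10↦3]  zeros at y ∈ {5}
  x = 10: [0↦9, 1↦0, 2↦4, 3↦10, 4↦7, 5↦6, 6↦7, 7↦10, 8↦4, 9↦0, 10↦9]  zeros at y ∈ {1, 9}
Collecting zeros: affine points = {(0, 0), (0, 10), (1, 1), (1, 9), (2, 5), (5, 2), (5, 8), (6, 2), (6, 8), (9, 5), (10, 1), (10, 9)}.
Total count |C(F_11)_aff| = 12.
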